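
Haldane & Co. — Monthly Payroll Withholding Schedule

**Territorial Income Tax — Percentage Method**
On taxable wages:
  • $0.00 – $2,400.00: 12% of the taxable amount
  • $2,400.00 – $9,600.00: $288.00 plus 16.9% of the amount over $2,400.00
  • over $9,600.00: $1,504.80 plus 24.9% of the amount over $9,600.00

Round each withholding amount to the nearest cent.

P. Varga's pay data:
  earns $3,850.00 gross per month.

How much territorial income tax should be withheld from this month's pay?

Territorial Income Tax: taxable = $3,850.00
  $288.00 + 16.9% × ($3,850.00 − $2,400.00) = $288.00 + 16.9% × $1,450.00 = $533.05

$533.05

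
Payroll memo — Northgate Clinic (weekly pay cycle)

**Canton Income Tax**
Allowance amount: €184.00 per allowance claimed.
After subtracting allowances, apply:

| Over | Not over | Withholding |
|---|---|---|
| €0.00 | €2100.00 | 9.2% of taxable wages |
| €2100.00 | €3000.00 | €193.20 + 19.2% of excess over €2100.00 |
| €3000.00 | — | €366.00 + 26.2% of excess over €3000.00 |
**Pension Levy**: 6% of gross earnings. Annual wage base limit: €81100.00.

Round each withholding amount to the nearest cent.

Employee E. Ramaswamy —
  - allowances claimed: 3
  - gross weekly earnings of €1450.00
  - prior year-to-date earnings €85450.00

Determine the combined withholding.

Canton Income Tax: taxable = €1450.00 − 3×€184.00 = €898.00
  9.2% × €898.00 = €82.62
Pension Levy: YTD €85450.00 ≥ cap €81100.00 → €0.00
Total: €82.62 + €0.00 = €82.62

€82.62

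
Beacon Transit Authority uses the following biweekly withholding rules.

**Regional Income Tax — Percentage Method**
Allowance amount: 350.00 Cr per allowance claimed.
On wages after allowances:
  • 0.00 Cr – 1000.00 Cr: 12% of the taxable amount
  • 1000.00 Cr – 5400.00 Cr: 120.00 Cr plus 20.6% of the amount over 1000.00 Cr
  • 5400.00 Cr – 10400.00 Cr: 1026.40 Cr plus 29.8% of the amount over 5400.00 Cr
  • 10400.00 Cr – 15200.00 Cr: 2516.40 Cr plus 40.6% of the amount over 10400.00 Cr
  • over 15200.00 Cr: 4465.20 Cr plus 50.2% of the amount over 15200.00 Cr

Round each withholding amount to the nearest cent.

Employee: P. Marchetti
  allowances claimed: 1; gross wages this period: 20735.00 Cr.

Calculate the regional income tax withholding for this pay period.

Regional Income Tax: taxable = 20735.00 Cr − 1×350.00 Cr = 20385.00 Cr
  4465.20 Cr + 50.2% × (20385.00 Cr − 15200.00 Cr) = 4465.20 Cr + 50.2% × 5185.00 Cr = 7068.07 Cr

7068.07 Cr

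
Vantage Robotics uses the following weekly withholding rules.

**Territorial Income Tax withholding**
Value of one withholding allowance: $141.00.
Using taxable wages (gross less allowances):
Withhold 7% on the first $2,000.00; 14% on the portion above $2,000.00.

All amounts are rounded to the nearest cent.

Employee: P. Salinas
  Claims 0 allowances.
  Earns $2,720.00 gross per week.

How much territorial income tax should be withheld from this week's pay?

Territorial Income Tax: taxable = $2,720.00
  $140.00 + 14% × ($2,720.00 − $2,000.00) = $140.00 + 14% × $720.00 = $240.80

$240.80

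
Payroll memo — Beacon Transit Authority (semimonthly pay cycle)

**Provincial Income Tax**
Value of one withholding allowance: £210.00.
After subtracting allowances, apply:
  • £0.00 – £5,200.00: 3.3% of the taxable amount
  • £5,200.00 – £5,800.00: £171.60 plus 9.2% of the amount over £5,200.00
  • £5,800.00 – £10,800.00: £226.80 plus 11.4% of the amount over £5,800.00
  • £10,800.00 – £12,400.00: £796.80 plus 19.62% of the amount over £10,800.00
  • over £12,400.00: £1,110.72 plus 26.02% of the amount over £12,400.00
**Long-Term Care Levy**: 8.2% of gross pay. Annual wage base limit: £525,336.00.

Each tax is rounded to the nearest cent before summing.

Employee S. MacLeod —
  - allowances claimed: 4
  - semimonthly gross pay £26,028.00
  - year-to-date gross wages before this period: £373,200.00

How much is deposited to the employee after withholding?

£19,455.54

Provincial Income Tax: taxable = £26,028.00 − 4×£210.00 = £25,188.00
  £1,110.72 + 26.02% × (£25,188.00 − £12,400.00) = £1,110.72 + 26.02% × £12,788.00 = £4,438.16
Long-Term Care Levy: 8.2% × £26,028.00 = £2,134.30
Total withheld: £4,438.16 + £2,134.30 = £6,572.46
Net pay: £26,028.00 − £6,572.46 = £19,455.54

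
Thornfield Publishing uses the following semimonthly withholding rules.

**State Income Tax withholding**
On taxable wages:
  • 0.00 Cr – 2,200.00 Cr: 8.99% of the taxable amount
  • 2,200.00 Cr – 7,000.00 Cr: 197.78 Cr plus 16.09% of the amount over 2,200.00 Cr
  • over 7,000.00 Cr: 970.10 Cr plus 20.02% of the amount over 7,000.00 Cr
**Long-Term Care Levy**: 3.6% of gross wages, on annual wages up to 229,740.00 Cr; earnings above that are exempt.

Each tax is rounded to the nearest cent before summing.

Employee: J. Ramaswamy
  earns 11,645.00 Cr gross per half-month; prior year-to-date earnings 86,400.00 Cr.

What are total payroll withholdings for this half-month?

2,319.25 Cr

State Income Tax: taxable = 11,645.00 Cr
  970.10 Cr + 20.02% × (11,645.00 Cr − 7,000.00 Cr) = 970.10 Cr + 20.02% × 4,645.00 Cr = 1,900.03 Cr
Long-Term Care Levy: 3.6% × 11,645.00 Cr = 419.22 Cr
Total: 1,900.03 Cr + 419.22 Cr = 2,319.25 Cr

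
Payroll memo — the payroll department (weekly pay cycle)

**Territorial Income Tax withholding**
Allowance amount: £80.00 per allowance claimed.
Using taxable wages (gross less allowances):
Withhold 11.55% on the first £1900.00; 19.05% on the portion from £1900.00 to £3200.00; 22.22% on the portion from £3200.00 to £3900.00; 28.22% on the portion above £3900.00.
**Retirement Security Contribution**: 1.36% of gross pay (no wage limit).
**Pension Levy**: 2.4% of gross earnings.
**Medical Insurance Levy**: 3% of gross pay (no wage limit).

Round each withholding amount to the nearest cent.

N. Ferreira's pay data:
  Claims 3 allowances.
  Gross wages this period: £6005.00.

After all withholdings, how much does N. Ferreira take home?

Territorial Income Tax: taxable = £6005.00 − 3×£80.00 = £5765.00
  £622.64 + 28.22% × (£5765.00 − £3900.00) = £622.64 + 28.22% × £1865.00 = £1148.94
Retirement Security Contribution: 1.36% × £6005.00 = £81.67
Pension Levy: 2.4% × £6005.00 = £144.12
Medical Insurance Levy: 3% × £6005.00 = £180.15
Total withheld: £1148.94 + £81.67 + £144.12 + £180.15 = £1554.88
Net pay: £6005.00 − £1554.88 = £4450.12

£4450.12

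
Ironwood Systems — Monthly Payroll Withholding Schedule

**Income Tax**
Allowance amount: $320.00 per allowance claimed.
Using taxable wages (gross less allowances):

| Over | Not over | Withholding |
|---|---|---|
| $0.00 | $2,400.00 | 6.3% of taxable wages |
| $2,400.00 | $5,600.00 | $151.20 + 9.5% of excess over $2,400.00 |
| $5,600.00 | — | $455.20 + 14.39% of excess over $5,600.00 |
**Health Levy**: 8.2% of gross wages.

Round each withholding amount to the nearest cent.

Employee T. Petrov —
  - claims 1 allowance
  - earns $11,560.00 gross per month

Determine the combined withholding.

Income Tax: taxable = $11,560.00 − 1×$320.00 = $11,240.00
  $455.20 + 14.39% × ($11,240.00 − $5,600.00) = $455.20 + 14.39% × $5,640.00 = $1,266.80
Health Levy: 8.2% × $11,560.00 = $947.92
Total: $1,266.80 + $947.92 = $2,214.72

$2,214.72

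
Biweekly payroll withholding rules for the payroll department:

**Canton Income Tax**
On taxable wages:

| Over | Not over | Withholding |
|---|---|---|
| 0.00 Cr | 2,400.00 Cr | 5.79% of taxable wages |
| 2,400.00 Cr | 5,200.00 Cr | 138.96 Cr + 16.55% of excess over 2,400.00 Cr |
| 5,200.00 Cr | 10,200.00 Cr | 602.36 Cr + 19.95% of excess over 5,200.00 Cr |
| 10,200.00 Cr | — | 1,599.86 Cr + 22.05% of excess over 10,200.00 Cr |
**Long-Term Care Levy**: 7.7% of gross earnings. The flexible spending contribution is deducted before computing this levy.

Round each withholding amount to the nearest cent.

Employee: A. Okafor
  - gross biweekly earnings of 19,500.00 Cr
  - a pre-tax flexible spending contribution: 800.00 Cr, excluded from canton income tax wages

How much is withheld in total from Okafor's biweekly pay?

Canton Income Tax: taxable = 19,500.00 Cr − 800.00 Cr = 18,700.00 Cr
  1,599.86 Cr + 22.05% × (18,700.00 Cr − 10,200.00 Cr) = 1,599.86 Cr + 22.05% × 8,500.00 Cr = 3,474.11 Cr
Long-Term Care Levy: 7.7% × 18,700.00 Cr = 1,439.90 Cr
Total: 3,474.11 Cr + 1,439.90 Cr = 4,914.01 Cr

4,914.01 Cr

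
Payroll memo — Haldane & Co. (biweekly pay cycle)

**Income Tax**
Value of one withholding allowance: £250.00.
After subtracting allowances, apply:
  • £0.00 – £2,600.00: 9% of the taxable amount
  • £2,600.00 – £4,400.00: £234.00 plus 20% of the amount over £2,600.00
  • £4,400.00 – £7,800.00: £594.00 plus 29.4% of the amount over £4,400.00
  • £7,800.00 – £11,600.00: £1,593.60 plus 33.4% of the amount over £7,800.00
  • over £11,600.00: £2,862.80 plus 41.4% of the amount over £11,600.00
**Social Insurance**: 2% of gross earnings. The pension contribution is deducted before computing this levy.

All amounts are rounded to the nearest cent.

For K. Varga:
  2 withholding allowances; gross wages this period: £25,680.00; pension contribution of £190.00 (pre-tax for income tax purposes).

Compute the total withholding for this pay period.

Income Tax: taxable = £25,680.00 − £190.00 − 2×£250.00 = £24,990.00
  £2,862.80 + 41.4% × (£24,990.00 − £11,600.00) = £2,862.80 + 41.4% × £13,390.00 = £8,406.26
Social Insurance: 2% × £25,490.00 = £509.80
Total: £8,406.26 + £509.80 = £8,916.06

£8,916.06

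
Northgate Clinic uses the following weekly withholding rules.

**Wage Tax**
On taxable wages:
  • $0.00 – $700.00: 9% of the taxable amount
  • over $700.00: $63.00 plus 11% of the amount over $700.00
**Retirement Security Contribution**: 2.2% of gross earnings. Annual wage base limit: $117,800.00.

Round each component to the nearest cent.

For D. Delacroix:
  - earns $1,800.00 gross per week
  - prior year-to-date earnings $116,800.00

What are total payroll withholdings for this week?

$206.00

Wage Tax: taxable = $1,800.00
  $63.00 + 11% × ($1,800.00 − $700.00) = $63.00 + 11% × $1,100.00 = $184.00
Retirement Security Contribution: cap $117,800.00 − YTD $116,800.00 = $1,000.00 subject; 2.2% × $1,000.00 = $22.00
Total: $184.00 + $22.00 = $206.00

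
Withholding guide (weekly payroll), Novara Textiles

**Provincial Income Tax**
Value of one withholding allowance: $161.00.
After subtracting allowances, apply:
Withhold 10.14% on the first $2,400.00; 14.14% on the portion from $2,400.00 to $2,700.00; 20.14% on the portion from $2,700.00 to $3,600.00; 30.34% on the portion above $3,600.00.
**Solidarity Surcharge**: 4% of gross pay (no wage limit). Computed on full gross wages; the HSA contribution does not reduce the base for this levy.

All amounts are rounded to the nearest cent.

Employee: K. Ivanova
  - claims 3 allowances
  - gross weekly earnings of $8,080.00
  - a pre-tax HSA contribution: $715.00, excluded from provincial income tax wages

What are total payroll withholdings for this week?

Provincial Income Tax: taxable = $8,080.00 − $715.00 − 3×$161.00 = $6,882.00
  $467.04 + 30.34% × ($6,882.00 − $3,600.00) = $467.04 + 30.34% × $3,282.00 = $1,462.80
Solidarity Surcharge: 4% × $8,080.00 = $323.20
Total: $1,462.80 + $323.20 = $1,786.00

$1,786.00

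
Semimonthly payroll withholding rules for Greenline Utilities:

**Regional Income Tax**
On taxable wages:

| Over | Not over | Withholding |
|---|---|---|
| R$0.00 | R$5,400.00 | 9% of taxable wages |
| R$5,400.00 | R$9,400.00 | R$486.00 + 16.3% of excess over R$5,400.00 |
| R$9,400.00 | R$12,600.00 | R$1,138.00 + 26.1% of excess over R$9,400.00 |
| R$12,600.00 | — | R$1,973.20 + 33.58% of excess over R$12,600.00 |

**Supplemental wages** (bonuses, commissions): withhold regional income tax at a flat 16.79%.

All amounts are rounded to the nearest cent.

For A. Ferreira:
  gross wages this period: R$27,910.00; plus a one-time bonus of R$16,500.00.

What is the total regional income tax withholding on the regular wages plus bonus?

R$9,884.65

Regional Income Tax: taxable = R$27,910.00
  R$1,973.20 + 33.58% × (R$27,910.00 − R$12,600.00) = R$1,973.20 + 33.58% × R$15,310.00 = R$7,114.30
Supplemental (16.79% flat on bonus): 16.79% × R$16,500.00 = R$2,770.35
Total regional income tax: R$7,114.30 + R$2,770.35 = R$9,884.65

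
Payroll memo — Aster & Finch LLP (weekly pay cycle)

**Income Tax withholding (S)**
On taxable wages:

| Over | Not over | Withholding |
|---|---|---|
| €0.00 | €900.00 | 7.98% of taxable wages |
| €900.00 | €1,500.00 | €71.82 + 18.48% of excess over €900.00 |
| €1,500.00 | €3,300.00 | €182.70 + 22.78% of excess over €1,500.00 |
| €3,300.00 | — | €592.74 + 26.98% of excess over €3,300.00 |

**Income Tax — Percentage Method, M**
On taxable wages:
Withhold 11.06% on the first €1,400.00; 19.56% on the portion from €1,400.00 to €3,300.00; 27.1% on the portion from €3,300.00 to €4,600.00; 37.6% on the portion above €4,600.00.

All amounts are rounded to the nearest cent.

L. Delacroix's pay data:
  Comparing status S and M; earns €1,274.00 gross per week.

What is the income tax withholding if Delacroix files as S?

€140.94

Income Tax (S): taxable = €1,274.00
  €71.82 + 18.48% × (€1,274.00 − €900.00) = €71.82 + 18.48% × €374.00 = €140.94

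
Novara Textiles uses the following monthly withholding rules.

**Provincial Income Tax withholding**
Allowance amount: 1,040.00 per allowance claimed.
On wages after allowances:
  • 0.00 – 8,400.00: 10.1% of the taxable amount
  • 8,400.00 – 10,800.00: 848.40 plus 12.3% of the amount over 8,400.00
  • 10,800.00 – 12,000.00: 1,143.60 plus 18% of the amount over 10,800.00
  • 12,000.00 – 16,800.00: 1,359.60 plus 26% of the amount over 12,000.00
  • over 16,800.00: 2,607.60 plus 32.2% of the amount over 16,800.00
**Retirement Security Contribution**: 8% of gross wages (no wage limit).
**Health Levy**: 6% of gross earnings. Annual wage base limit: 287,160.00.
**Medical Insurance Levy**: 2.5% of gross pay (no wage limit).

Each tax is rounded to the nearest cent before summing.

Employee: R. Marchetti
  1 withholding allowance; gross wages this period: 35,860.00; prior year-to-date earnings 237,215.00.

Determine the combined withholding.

14,326.94

Provincial Income Tax: taxable = 35,860.00 − 1×1,040.00 = 34,820.00
  2,607.60 + 32.2% × (34,820.00 − 16,800.00) = 2,607.60 + 32.2% × 18,020.00 = 8,410.04
Retirement Security Contribution: 8% × 35,860.00 = 2,868.80
Health Levy: 6% × 35,860.00 = 2,151.60
Medical Insurance Levy: 2.5% × 35,860.00 = 896.50
Total: 8,410.04 + 2,868.80 + 2,151.60 + 896.50 = 14,326.94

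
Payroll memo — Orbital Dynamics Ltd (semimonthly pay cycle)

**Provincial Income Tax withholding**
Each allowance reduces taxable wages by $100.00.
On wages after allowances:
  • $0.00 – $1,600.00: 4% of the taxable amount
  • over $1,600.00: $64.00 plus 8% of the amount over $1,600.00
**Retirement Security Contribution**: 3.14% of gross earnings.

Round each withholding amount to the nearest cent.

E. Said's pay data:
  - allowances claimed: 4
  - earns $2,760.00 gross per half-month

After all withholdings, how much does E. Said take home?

$2,548.54

Provincial Income Tax: taxable = $2,760.00 − 4×$100.00 = $2,360.00
  $64.00 + 8% × ($2,360.00 − $1,600.00) = $64.00 + 8% × $760.00 = $124.80
Retirement Security Contribution: 3.14% × $2,760.00 = $86.66
Total withheld: $124.80 + $86.66 = $211.46
Net pay: $2,760.00 − $211.46 = $2,548.54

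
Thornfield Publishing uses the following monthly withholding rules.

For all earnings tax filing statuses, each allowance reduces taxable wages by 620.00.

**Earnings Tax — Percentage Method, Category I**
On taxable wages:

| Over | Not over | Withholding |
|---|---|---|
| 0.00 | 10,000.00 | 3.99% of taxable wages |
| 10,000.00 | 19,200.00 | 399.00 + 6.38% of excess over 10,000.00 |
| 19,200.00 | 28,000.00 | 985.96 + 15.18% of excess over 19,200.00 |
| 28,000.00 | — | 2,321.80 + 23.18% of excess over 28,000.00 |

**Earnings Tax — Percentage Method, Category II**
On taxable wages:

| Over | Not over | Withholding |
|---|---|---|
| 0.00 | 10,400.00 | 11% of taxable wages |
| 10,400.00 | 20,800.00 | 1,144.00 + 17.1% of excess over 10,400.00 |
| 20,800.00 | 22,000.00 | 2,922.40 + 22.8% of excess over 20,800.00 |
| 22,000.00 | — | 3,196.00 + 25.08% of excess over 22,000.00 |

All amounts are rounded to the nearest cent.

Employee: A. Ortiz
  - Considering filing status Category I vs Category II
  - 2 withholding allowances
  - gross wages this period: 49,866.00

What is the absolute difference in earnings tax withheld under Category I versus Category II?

Earnings Tax (Category I): taxable = 49,866.00 − 2×620.00 = 48,626.00
  2,321.80 + 23.18% × (48,626.00 − 28,000.00) = 2,321.80 + 23.18% × 20,626.00 = 7,102.91
Earnings Tax (Category II): taxable = 49,866.00 − 2×620.00 = 48,626.00
  3,196.00 + 25.08% × (48,626.00 − 22,000.00) = 3,196.00 + 25.08% × 26,626.00 = 9,873.80
Difference: |7,102.91 − 9,873.80| = 2,770.89 (higher under Category II)

2,770.89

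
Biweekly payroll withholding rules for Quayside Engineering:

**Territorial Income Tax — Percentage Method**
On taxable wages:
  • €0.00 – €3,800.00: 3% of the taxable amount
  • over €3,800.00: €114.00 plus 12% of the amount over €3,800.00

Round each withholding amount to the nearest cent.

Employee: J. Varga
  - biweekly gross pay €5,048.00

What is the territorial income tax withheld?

€263.76

Territorial Income Tax: taxable = €5,048.00
  €114.00 + 12% × (€5,048.00 − €3,800.00) = €114.00 + 12% × €1,248.00 = €263.76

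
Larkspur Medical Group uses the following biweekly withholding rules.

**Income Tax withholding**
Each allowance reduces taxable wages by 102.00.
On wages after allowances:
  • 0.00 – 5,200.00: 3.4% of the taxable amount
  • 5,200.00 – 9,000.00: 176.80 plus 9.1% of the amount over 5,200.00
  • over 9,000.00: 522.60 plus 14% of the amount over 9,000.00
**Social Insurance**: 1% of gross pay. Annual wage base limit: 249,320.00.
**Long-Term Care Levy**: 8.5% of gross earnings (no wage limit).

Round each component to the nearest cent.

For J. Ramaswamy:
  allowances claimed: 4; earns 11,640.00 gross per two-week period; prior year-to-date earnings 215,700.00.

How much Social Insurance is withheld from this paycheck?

116.40

Social Insurance: 1% × 11,640.00 = 116.40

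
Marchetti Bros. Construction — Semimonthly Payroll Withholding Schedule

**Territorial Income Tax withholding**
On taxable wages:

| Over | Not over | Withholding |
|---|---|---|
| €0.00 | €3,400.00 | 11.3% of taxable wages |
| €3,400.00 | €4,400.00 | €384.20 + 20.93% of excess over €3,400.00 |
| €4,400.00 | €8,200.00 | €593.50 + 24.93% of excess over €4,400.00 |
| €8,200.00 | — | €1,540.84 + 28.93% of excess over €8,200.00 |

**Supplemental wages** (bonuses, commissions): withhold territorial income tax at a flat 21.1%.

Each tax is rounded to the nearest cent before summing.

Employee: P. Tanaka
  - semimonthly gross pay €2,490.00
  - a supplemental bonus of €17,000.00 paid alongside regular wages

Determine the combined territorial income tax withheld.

Territorial Income Tax: taxable = €2,490.00
  11.3% × €2,490.00 = €281.37
Supplemental (21.1% flat on bonus): 21.1% × €17,000.00 = €3,587.00
Total territorial income tax: €281.37 + €3,587.00 = €3,868.37

€3,868.37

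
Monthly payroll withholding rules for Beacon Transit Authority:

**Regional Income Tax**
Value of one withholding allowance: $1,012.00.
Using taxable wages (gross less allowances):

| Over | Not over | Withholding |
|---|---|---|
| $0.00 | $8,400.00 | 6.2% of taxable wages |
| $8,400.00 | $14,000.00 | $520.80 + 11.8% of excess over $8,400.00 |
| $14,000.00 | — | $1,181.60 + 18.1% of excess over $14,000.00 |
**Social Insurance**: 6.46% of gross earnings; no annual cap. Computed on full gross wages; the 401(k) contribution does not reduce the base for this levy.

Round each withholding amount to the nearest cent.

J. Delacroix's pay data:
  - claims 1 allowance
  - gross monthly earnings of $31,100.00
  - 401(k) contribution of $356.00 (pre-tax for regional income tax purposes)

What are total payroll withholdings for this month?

$6,038.15

Regional Income Tax: taxable = $31,100.00 − $356.00 − 1×$1,012.00 = $29,732.00
  $1,181.60 + 18.1% × ($29,732.00 − $14,000.00) = $1,181.60 + 18.1% × $15,732.00 = $4,029.09
Social Insurance: 6.46% × $31,100.00 = $2,009.06
Total: $4,029.09 + $2,009.06 = $6,038.15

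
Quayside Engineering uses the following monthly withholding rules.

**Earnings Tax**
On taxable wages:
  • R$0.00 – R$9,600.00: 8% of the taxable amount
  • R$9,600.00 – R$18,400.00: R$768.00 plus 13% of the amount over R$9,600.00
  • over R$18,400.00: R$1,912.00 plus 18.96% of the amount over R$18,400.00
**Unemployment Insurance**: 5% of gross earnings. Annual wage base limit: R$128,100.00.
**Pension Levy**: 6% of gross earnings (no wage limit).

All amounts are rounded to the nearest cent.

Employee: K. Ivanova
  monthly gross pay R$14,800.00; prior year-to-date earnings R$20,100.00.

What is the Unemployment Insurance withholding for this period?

Unemployment Insurance: 5% × R$14,800.00 = R$740.00

R$740.00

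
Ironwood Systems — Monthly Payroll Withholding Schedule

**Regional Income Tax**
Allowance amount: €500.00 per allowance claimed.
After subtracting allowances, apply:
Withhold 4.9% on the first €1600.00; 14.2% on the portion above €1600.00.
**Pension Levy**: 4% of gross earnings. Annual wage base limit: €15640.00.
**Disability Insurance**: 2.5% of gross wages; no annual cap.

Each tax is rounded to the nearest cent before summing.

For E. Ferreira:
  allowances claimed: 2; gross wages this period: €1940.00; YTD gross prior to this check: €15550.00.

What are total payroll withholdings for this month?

€98.16

Regional Income Tax: taxable = €1940.00 − 2×€500.00 = €940.00
  4.9% × €940.00 = €46.06
Pension Levy: cap €15640.00 − YTD €15550.00 = €90.00 subject; 4% × €90.00 = €3.60
Disability Insurance: 2.5% × €1940.00 = €48.50
Total: €46.06 + €3.60 + €48.50 = €98.16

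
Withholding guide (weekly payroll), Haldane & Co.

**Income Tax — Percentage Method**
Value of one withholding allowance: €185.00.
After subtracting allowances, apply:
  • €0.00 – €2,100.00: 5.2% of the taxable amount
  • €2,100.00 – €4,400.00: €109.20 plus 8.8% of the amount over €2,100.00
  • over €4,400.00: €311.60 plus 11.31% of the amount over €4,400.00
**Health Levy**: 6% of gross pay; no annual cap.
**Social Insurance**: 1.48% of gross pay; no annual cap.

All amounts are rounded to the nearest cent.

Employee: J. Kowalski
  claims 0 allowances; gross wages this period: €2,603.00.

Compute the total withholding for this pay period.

Income Tax: taxable = €2,603.00
  €109.20 + 8.8% × (€2,603.00 − €2,100.00) = €109.20 + 8.8% × €503.00 = €153.46
Health Levy: 6% × €2,603.00 = €156.18
Social Insurance: 1.48% × €2,603.00 = €38.52
Total: €153.46 + €156.18 + €38.52 = €348.16

€348.16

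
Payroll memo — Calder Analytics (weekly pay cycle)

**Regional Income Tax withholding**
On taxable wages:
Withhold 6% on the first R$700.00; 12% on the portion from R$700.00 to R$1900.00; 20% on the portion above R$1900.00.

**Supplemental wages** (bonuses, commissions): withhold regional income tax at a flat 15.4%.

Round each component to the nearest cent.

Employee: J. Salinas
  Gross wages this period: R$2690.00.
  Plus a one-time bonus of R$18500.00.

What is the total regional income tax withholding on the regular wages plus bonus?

R$3193.00

Regional Income Tax: taxable = R$2690.00
  R$186.00 + 20% × (R$2690.00 − R$1900.00) = R$186.00 + 20% × R$790.00 = R$344.00
Supplemental (15.4% flat on bonus): 15.4% × R$18500.00 = R$2849.00
Total regional income tax: R$344.00 + R$2849.00 = R$3193.00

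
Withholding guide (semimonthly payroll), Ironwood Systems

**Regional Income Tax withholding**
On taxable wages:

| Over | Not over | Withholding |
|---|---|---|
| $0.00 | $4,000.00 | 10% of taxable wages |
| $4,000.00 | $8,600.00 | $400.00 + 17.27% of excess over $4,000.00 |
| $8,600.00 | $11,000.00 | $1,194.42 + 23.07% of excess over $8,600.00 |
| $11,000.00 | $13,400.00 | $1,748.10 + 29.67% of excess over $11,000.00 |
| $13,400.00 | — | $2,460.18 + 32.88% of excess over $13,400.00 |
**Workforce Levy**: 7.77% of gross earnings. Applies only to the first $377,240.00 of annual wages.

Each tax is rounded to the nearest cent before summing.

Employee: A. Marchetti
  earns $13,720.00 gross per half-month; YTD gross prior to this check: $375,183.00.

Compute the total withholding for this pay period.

$2,725.23

Regional Income Tax: taxable = $13,720.00
  $2,460.18 + 32.88% × ($13,720.00 − $13,400.00) = $2,460.18 + 32.88% × $320.00 = $2,565.40
Workforce Levy: cap $377,240.00 − YTD $375,183.00 = $2,057.00 subject; 7.77% × $2,057.00 = $159.83
Total: $2,565.40 + $159.83 = $2,725.23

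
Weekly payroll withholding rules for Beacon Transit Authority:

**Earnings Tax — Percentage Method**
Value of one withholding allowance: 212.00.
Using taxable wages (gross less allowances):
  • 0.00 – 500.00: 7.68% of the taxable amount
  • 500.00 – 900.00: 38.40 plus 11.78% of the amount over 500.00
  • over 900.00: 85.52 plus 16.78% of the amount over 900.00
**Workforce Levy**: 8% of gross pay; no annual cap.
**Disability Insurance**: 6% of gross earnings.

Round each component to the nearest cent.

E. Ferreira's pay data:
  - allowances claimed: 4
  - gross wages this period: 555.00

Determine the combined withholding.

77.70

Earnings Tax: taxable = 555.00 − 4×212.00 = -293.00
  Taxable ≤ 0 → 0.00
Workforce Levy: 8% × 555.00 = 44.40
Disability Insurance: 6% × 555.00 = 33.30
Total: 0.00 + 44.40 + 33.30 = 77.70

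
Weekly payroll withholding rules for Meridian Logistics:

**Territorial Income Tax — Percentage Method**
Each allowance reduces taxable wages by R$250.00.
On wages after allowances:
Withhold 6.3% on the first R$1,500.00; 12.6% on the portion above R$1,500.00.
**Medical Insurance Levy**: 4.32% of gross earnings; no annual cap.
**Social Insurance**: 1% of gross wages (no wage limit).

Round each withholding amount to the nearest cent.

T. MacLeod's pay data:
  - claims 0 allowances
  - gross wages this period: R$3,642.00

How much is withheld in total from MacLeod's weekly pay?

R$558.14

Territorial Income Tax: taxable = R$3,642.00
  R$94.50 + 12.6% × (R$3,642.00 − R$1,500.00) = R$94.50 + 12.6% × R$2,142.00 = R$364.39
Medical Insurance Levy: 4.32% × R$3,642.00 = R$157.33
Social Insurance: 1% × R$3,642.00 = R$36.42
Total: R$364.39 + R$157.33 + R$36.42 = R$558.14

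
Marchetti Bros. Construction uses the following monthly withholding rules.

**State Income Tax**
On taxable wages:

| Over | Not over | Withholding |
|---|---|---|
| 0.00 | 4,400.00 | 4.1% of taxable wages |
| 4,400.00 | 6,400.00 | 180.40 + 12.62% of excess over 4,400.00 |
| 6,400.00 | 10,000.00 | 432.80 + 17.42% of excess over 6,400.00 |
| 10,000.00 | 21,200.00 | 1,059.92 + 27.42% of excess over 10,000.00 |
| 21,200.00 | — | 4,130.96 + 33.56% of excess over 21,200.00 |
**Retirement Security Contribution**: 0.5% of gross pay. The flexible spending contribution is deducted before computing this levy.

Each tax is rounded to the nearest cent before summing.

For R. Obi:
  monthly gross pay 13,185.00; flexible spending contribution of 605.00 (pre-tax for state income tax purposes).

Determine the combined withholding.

State Income Tax: taxable = 13,185.00 − 605.00 = 12,580.00
  1,059.92 + 27.42% × (12,580.00 − 10,000.00) = 1,059.92 + 27.42% × 2,580.00 = 1,767.36
Retirement Security Contribution: 0.5% × 12,580.00 = 62.90
Total: 1,767.36 + 62.90 = 1,830.26

1,830.26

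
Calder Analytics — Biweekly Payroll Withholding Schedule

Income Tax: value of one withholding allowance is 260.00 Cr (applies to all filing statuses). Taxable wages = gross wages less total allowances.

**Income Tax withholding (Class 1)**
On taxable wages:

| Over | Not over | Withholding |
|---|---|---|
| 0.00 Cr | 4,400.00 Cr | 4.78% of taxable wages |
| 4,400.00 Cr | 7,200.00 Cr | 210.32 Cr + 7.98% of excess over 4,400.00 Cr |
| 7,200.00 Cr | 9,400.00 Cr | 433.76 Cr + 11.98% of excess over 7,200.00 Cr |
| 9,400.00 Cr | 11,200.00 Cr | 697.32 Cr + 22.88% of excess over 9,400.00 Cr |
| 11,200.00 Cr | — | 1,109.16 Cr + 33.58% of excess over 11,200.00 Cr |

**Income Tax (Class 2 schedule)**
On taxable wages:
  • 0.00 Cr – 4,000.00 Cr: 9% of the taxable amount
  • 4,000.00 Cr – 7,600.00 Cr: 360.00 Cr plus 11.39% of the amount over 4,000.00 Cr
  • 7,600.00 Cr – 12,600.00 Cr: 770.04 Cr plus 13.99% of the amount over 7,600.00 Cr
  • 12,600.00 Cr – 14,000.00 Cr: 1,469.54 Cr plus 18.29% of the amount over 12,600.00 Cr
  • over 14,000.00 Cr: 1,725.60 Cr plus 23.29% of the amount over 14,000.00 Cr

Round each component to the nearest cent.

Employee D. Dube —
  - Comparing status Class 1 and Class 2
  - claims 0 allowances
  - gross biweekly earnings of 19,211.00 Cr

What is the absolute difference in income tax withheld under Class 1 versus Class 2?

Income Tax (Class 1): taxable = 19,211.00 Cr
  1,109.16 Cr + 33.58% × (19,211.00 Cr − 11,200.00 Cr) = 1,109.16 Cr + 33.58% × 8,011.00 Cr = 3,799.25 Cr
Income Tax (Class 2): taxable = 19,211.00 Cr
  1,725.60 Cr + 23.29% × (19,211.00 Cr − 14,000.00 Cr) = 1,725.60 Cr + 23.29% × 5,211.00 Cr = 2,939.24 Cr
Difference: |3,799.25 Cr − 2,939.24 Cr| = 860.01 Cr (higher under Class 1)

860.01 Cr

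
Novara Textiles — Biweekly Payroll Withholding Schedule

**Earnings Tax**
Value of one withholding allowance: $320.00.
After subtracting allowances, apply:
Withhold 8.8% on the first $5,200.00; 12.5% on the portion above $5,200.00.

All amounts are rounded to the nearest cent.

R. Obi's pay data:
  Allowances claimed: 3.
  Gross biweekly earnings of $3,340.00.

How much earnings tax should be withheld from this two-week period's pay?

Earnings Tax: taxable = $3,340.00 − 3×$320.00 = $2,380.00
  8.8% × $2,380.00 = $209.44

$209.44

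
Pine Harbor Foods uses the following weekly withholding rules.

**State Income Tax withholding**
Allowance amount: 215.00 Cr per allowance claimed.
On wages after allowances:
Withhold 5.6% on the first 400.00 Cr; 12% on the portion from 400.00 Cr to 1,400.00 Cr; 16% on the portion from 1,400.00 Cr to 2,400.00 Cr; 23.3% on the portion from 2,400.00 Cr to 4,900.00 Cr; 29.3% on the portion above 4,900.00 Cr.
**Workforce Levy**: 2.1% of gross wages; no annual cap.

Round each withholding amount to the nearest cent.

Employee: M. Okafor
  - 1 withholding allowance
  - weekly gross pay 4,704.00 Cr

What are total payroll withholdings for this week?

887.92 Cr

State Income Tax: taxable = 4,704.00 Cr − 1×215.00 Cr = 4,489.00 Cr
  302.40 Cr + 23.3% × (4,489.00 Cr − 2,400.00 Cr) = 302.40 Cr + 23.3% × 2,089.00 Cr = 789.14 Cr
Workforce Levy: 2.1% × 4,704.00 Cr = 98.78 Cr
Total: 789.14 Cr + 98.78 Cr = 887.92 Cr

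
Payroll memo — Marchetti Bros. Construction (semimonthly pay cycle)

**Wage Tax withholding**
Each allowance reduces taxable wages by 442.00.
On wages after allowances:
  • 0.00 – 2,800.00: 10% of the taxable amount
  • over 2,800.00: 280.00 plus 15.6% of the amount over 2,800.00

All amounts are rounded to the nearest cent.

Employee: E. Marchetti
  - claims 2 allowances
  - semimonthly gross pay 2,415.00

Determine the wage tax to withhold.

153.10

Wage Tax: taxable = 2,415.00 − 2×442.00 = 1,531.00
  10% × 1,531.00 = 153.10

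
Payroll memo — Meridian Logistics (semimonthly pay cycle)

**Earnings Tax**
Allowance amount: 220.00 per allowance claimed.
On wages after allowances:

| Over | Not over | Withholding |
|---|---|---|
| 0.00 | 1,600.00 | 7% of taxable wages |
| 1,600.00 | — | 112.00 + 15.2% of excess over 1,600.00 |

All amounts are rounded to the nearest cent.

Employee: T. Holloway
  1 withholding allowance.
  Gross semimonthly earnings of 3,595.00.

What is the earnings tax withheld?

Earnings Tax: taxable = 3,595.00 − 1×220.00 = 3,375.00
  112.00 + 15.2% × (3,375.00 − 1,600.00) = 112.00 + 15.2% × 1,775.00 = 381.80

381.80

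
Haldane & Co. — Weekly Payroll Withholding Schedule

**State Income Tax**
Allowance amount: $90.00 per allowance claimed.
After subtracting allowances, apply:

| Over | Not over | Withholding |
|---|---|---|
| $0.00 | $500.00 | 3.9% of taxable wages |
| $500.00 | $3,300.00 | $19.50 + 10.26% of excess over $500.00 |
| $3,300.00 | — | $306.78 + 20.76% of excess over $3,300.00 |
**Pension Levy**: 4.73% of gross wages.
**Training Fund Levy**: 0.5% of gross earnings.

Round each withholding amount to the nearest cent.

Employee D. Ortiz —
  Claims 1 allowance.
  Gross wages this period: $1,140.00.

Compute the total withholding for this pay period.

State Income Tax: taxable = $1,140.00 − 1×$90.00 = $1,050.00
  $19.50 + 10.26% × ($1,050.00 − $500.00) = $19.50 + 10.26% × $550.00 = $75.93
Pension Levy: 4.73% × $1,140.00 = $53.92
Training Fund Levy: 0.5% × $1,140.00 = $5.70
Total: $75.93 + $53.92 + $5.70 = $135.55

$135.55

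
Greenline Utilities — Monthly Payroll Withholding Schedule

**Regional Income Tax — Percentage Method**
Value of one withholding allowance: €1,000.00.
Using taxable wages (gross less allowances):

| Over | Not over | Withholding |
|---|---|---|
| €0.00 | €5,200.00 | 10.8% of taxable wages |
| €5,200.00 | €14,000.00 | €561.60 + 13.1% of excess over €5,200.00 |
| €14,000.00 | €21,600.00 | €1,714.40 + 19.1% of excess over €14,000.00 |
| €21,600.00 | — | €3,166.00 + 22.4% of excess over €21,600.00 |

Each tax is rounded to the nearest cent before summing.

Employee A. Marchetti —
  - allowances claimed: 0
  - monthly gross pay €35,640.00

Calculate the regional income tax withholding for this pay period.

Regional Income Tax: taxable = €35,640.00
  €3,166.00 + 22.4% × (€35,640.00 − €21,600.00) = €3,166.00 + 22.4% × €14,040.00 = €6,310.96

€6,310.96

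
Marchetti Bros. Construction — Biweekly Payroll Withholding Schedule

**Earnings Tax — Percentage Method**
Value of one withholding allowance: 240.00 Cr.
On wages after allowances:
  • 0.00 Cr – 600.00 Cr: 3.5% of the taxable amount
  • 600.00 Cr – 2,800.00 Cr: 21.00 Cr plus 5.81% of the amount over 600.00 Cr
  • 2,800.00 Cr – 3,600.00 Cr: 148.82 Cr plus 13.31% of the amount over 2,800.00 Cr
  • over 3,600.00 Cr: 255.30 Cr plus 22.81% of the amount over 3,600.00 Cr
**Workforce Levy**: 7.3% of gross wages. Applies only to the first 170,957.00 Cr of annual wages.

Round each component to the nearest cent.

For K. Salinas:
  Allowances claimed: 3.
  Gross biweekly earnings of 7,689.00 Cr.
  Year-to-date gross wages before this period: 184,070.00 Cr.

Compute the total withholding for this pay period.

1,023.77 Cr

Earnings Tax: taxable = 7,689.00 Cr − 3×240.00 Cr = 6,969.00 Cr
  255.30 Cr + 22.81% × (6,969.00 Cr − 3,600.00 Cr) = 255.30 Cr + 22.81% × 3,369.00 Cr = 1,023.77 Cr
Workforce Levy: YTD 184,070.00 Cr ≥ cap 170,957.00 Cr → 0.00 Cr
Total: 1,023.77 Cr + 0.00 Cr = 1,023.77 Cr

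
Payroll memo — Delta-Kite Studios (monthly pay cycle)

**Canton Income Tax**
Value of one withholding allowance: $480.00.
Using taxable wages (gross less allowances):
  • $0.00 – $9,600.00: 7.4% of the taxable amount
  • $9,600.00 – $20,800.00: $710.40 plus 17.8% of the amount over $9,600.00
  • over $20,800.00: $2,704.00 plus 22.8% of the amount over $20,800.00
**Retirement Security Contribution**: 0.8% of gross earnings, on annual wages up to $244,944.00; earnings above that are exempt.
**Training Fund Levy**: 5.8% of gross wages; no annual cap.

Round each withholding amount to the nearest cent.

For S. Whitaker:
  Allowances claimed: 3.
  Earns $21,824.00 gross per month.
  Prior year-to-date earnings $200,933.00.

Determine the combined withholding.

Canton Income Tax: taxable = $21,824.00 − 3×$480.00 = $20,384.00
  $710.40 + 17.8% × ($20,384.00 − $9,600.00) = $710.40 + 17.8% × $10,784.00 = $2,629.95
Retirement Security Contribution: 0.8% × $21,824.00 = $174.59
Training Fund Levy: 5.8% × $21,824.00 = $1,265.79
Total: $2,629.95 + $174.59 + $1,265.79 = $4,070.33

$4,070.33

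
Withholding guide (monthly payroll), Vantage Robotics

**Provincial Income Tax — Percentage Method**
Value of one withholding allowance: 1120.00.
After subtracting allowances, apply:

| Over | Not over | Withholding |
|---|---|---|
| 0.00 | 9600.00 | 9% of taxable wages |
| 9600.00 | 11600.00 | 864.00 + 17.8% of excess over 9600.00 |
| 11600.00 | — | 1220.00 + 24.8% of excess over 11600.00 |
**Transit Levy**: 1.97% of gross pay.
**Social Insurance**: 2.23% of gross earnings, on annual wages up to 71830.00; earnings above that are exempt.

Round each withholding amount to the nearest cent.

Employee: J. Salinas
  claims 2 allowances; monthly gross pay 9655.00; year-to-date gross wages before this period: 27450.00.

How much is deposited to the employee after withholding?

Provincial Income Tax: taxable = 9655.00 − 2×1120.00 = 7415.00
  9% × 7415.00 = 667.35
Transit Levy: 1.97% × 9655.00 = 190.20
Social Insurance: 2.23% × 9655.00 = 215.31
Total withheld: 667.35 + 190.20 + 215.31 = 1072.86
Net pay: 9655.00 − 1072.86 = 8582.14

8582.14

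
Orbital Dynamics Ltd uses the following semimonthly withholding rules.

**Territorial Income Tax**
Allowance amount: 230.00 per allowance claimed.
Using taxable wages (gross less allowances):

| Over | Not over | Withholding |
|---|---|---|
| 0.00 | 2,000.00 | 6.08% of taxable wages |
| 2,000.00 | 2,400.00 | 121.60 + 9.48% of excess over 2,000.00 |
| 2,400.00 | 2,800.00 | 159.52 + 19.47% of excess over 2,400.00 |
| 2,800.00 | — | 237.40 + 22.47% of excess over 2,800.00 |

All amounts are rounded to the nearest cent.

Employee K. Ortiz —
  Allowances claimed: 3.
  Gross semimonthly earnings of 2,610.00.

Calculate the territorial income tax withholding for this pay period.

Territorial Income Tax: taxable = 2,610.00 − 3×230.00 = 1,920.00
  6.08% × 1,920.00 = 116.74

116.74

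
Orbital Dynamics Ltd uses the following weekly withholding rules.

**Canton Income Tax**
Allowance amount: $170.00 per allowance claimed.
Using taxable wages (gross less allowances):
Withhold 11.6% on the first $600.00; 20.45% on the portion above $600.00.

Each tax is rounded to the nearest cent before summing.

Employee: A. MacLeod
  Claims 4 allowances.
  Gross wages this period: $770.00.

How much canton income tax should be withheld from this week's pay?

$10.44

Canton Income Tax: taxable = $770.00 − 4×$170.00 = $90.00
  11.6% × $90.00 = $10.44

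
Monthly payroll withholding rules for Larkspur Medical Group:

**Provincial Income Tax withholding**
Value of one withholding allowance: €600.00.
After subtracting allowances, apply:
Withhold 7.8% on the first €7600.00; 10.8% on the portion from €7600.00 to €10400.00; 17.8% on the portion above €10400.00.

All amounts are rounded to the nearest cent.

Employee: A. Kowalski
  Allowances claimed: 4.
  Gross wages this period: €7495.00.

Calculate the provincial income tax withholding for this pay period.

Provincial Income Tax: taxable = €7495.00 − 4×€600.00 = €5095.00
  7.8% × €5095.00 = €397.41

€397.41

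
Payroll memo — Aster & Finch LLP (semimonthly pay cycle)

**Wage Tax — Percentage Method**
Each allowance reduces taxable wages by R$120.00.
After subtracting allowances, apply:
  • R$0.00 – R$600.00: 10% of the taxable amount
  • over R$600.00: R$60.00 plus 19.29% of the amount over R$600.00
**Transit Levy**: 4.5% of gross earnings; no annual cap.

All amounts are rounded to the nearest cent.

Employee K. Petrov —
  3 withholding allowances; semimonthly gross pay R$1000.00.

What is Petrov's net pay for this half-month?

R$887.28

Wage Tax: taxable = R$1000.00 − 3×R$120.00 = R$640.00
  R$60.00 + 19.29% × (R$640.00 − R$600.00) = R$60.00 + 19.29% × R$40.00 = R$67.72
Transit Levy: 4.5% × R$1000.00 = R$45.00
Total withheld: R$67.72 + R$45.00 = R$112.72
Net pay: R$1000.00 − R$112.72 = R$887.28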